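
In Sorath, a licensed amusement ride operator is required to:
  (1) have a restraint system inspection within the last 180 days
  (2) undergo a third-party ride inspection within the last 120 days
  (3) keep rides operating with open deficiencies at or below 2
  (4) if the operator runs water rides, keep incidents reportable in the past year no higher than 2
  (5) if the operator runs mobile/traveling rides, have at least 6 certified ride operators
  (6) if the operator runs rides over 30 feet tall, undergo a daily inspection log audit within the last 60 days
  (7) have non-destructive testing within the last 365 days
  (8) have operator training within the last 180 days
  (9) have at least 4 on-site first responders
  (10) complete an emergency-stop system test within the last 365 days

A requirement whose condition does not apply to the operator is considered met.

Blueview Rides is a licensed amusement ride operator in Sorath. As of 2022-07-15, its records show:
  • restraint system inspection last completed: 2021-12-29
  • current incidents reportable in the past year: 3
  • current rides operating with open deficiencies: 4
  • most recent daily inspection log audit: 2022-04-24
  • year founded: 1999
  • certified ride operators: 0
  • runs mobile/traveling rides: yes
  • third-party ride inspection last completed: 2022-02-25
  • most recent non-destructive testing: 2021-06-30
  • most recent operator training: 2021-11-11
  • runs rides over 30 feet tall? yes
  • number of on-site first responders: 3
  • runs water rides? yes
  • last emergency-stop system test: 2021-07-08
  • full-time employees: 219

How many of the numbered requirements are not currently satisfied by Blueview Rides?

10

1. restraint system inspection 198 days ago vs limit 180 → not met
2. third-party ride inspection 140 days ago vs limit 120 → not met
3. rides operating with open deficiencies 4 > 2 → not met
4. condition 'runs water rides' holds; incidents reportable in the past year 3 > 2 → not met
5. condition 'runs mobile/traveling rides' holds; certified ride operators 0 < 6 → not met
6. condition 'runs rides over 30 feet tall' holds; daily inspection log audit 82 days ago vs limit 60 → not met
7. non-destructive testing 380 days ago vs limit 365 → not met
8. operator training 246 days ago vs limit 180 → not met
9. on-site first responders 3 < 4 → not met
10. emergency-stop system test 372 days ago vs limit 365 → not met
Not met: 10 of 10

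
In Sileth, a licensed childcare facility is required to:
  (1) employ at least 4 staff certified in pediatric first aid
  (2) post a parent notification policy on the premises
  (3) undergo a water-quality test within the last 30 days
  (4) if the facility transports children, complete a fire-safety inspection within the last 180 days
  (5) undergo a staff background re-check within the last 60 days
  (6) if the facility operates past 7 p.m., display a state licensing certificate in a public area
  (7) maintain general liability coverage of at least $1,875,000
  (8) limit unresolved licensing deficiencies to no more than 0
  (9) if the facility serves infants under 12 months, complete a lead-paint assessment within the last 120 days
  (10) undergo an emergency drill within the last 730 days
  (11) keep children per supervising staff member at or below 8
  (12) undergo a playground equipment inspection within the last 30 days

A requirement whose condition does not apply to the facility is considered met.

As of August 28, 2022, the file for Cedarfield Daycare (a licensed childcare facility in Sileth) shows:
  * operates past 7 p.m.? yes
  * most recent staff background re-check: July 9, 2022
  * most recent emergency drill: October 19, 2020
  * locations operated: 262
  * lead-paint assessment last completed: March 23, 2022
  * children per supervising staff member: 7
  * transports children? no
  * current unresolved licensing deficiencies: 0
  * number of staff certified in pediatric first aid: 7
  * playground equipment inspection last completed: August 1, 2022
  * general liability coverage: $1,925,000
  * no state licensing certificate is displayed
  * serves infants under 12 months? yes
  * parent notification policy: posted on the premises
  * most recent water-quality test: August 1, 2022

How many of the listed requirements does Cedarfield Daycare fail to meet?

2

1. staff certified in pediatric first aid 7 ≥ 4 → met
2. parent notification policy present → met
3. water-quality test 27 days ago vs limit 30 → met
4. condition 'transports children' does not hold → requirement n/a → met
5. staff background re-check 50 days ago vs limit 60 → met
6. condition 'operates past 7 p.m.' holds; state licensing certificate absent → not met
7. general liability coverage $1,925,000 ≥ $1,875,000 → met
8. unresolved licensing deficiencies 0 ≤ 0 → met
9. condition 'serves infants under 12 months' holds; lead-paint assessment 158 days ago vs limit 120 → not met
10. emergency drill 678 days ago vs limit 730 → met
11. children per supervising staff member 7 ≤ 8 → met
12. playground equipment inspection 27 days ago vs limit 30 → met
Not met: 2 of 12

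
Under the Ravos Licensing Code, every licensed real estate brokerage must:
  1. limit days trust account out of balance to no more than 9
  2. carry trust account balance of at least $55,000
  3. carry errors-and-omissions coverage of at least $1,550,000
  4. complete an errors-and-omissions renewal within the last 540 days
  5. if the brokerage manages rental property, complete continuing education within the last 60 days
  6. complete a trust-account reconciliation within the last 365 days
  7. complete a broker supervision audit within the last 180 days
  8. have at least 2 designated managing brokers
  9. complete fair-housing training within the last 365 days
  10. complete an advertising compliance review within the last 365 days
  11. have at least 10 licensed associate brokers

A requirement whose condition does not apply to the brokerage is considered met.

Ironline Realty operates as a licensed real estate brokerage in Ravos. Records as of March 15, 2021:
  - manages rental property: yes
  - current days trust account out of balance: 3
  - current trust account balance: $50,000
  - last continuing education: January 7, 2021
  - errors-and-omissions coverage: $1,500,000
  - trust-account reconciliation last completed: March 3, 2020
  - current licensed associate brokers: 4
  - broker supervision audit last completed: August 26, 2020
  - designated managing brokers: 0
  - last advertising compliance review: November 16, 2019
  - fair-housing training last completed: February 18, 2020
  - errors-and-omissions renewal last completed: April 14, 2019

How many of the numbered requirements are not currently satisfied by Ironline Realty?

1. days trust account out of balance 3 ≤ 9 → met
2. trust account balance $50,000 < $55,000 → not met
3. errors-and-omissions coverage $1,500,000 < $1,550,000 → not met
4. errors-and-omissions renewal 701 days ago vs limit 540 → not met
5. condition 'manages rental property' holds; continuing education 67 days ago vs limit 60 → not met
6. trust-account reconciliation 377 days ago vs limit 365 → not met
7. broker supervision audit 201 days ago vs limit 180 → not met
8. designated managing brokers 0 < 2 → not met
9. fair-housing training 391 days ago vs limit 365 → not met
10. advertising compliance review 485 days ago vs limit 365 → not met
11. licensed associate brokers 4 < 10 → not met
Not met: 10 of 11

10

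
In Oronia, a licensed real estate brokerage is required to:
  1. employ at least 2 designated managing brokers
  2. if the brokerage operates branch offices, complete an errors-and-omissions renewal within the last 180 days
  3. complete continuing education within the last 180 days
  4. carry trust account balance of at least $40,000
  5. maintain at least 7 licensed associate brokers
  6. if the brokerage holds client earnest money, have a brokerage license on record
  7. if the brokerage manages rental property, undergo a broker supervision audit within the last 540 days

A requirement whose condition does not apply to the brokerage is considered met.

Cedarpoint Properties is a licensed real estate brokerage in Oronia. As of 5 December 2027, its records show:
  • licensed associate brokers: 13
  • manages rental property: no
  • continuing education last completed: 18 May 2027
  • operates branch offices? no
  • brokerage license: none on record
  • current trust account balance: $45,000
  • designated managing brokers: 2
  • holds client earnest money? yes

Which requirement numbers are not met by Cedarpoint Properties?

1. designated managing brokers 2 ≥ 2 → met
2. condition 'operates branch offices' does not hold → requirement n/a → met
3. continuing education 201 days ago vs limit 180 → not met
4. trust account balance $45,000 ≥ $40,000 → met
5. licensed associate brokers 13 ≥ 7 → met
6. condition 'holds client earnest money' holds; brokerage license absent → not met
7. condition 'manages rental property' does not hold → requirement n/a → met
Not met: 3, 6

3, 6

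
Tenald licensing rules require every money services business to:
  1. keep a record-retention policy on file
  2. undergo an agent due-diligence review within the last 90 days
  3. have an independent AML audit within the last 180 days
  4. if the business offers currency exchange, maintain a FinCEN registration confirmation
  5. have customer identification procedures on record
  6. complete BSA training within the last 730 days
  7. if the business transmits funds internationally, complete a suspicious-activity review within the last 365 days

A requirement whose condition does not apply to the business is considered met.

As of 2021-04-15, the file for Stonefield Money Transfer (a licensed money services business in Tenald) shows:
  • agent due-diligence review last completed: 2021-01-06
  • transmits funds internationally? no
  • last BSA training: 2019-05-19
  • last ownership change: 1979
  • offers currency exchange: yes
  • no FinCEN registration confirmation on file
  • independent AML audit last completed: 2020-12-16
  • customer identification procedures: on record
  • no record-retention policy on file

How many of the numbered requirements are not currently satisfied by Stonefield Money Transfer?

1. record-retention policy absent → not met
2. agent due-diligence review 99 days ago vs limit 90 → not met
3. independent AML audit 120 days ago vs limit 180 → met
4. condition 'offers currency exchange' holds; FinCEN registration confirmation absent → not met
5. customer identification procedures present → met
6. BSA training 697 days ago vs limit 730 → met
7. condition 'transmits funds internationally' does not hold → requirement n/a → met
Not met: 3 of 7

3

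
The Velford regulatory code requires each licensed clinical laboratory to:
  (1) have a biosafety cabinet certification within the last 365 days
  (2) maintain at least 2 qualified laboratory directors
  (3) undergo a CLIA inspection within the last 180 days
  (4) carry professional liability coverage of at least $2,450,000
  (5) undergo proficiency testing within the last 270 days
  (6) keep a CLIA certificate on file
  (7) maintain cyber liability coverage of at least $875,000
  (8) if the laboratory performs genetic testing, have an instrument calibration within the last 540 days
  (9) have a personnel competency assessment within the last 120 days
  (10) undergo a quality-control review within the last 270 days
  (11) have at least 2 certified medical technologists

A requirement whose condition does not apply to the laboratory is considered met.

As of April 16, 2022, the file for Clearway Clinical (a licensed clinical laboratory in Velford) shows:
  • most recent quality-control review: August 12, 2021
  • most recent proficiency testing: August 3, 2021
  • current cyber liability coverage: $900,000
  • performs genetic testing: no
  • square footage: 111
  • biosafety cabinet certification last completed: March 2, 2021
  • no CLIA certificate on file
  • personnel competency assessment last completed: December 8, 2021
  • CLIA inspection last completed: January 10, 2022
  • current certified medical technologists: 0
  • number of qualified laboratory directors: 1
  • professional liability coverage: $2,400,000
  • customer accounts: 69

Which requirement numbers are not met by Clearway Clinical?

1, 2, 4, 6, 9, 11

1. biosafety cabinet certification 410 days ago vs limit 365 → not met
2. qualified laboratory directors 1 < 2 → not met
3. CLIA inspection 96 days ago vs limit 180 → met
4. professional liability coverage $2,400,000 < $2,450,000 → not met
5. proficiency testing 256 days ago vs limit 270 → met
6. CLIA certificate absent → not met
7. cyber liability coverage $900,000 ≥ $875,000 → met
8. condition 'performs genetic testing' does not hold → requirement n/a → met
9. personnel competency assessment 129 days ago vs limit 120 → not met
10. quality-control review 247 days ago vs limit 270 → met
11. certified medical technologists 0 < 2 → not met
Not met: 1, 2, 4, 6, 9, 11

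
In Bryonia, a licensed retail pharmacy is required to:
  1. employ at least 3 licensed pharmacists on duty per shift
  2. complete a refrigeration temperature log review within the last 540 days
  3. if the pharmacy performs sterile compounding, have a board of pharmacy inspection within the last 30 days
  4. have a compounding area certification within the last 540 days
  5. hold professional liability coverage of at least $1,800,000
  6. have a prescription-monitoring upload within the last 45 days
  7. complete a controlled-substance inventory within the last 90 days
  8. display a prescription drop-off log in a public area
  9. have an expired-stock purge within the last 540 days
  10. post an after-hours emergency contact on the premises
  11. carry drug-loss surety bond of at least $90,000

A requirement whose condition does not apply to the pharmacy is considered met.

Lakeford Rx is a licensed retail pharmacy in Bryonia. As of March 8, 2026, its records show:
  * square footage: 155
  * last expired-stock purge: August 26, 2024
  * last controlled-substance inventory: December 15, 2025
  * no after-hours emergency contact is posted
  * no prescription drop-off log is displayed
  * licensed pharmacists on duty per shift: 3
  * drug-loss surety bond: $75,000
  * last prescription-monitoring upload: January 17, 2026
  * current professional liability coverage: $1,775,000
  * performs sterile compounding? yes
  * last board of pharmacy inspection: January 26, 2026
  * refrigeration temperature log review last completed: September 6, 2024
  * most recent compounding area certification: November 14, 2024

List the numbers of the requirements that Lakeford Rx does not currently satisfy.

2, 3, 5, 6, 8, 9, 10, 11

1. licensed pharmacists on duty per shift 3 ≥ 3 → met
2. refrigeration temperature log review 548 days ago vs limit 540 → not met
3. condition 'performs sterile compounding' holds; board of pharmacy inspection 41 days ago vs limit 30 → not met
4. compounding area certification 479 days ago vs limit 540 → met
5. professional liability coverage $1,775,000 < $1,800,000 → not met
6. prescription-monitoring upload 50 days ago vs limit 45 → not met
7. controlled-substance inventory 83 days ago vs limit 90 → met
8. prescription drop-off log absent → not met
9. expired-stock purge 559 days ago vs limit 540 → not met
10. after-hours emergency contact absent → not met
11. drug-loss surety bond $75,000 < $90,000 → not met
Not met: 2, 3, 5, 6, 8, 9, 10, 11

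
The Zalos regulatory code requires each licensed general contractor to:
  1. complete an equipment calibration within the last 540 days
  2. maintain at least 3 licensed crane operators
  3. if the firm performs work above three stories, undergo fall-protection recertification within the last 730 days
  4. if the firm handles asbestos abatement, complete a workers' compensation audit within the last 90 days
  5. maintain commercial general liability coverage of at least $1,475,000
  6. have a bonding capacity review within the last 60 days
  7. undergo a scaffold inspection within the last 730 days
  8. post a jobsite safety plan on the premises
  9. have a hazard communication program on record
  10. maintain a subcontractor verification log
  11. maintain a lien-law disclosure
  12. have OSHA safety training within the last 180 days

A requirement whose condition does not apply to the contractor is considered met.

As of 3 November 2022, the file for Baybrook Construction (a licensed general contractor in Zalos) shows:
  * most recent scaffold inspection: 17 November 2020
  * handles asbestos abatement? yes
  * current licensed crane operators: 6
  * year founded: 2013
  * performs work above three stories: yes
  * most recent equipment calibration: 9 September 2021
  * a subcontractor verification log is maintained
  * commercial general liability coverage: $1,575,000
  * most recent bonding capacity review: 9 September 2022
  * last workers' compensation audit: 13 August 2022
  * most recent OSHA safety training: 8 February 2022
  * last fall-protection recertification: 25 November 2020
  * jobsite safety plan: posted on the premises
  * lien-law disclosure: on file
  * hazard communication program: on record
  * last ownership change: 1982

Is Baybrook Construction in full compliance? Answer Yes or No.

No

1. equipment calibration 420 days ago vs limit 540 → met
2. licensed crane operators 6 ≥ 3 → met
3. condition 'performs work above three stories' holds; fall-protection recertification 708 days ago vs limit 730 → met
4. condition 'handles asbestos abatement' holds; workers' compensation audit 82 days ago vs limit 90 → met
5. commercial general liability coverage $1,575,000 ≥ $1,475,000 → met
6. bonding capacity review 55 days ago vs limit 60 → met
7. scaffold inspection 716 days ago vs limit 730 → met
8. jobsite safety plan present → met
9. hazard communication program present → met
10. subcontractor verification log present → met
11. lien-law disclosure present → met
12. OSHA safety training 268 days ago vs limit 180 → not met
Not met: 12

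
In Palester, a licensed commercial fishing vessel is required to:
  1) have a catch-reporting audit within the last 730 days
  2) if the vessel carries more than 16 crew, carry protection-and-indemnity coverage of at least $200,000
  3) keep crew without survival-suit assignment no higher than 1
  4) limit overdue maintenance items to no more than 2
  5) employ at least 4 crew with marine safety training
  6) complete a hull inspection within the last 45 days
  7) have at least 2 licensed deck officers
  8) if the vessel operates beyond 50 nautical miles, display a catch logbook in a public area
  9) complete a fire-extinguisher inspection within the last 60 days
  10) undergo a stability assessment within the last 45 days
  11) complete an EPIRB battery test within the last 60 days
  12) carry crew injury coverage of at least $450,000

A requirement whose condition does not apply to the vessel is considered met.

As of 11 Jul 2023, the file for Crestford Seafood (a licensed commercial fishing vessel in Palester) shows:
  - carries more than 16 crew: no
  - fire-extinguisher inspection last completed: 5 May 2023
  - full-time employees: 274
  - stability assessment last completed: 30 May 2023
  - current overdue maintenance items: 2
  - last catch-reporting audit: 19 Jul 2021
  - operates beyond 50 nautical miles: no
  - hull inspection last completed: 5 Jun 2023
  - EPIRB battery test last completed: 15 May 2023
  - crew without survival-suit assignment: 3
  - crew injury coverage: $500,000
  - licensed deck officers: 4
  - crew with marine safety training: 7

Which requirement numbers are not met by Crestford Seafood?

1. catch-reporting audit 722 days ago vs limit 730 → met
2. condition 'carries more than 16 crew' does not hold → requirement n/a → met
3. crew without survival-suit assignment 3 > 1 → not met
4. overdue maintenance items 2 ≤ 2 → met
5. crew with marine safety training 7 ≥ 4 → met
6. hull inspection 36 days ago vs limit 45 → met
7. licensed deck officers 4 ≥ 2 → met
8. condition 'operates beyond 50 nautical miles' does not hold → requirement n/a → met
9. fire-extinguisher inspection 67 days ago vs limit 60 → not met
10. stability assessment 42 days ago vs limit 45 → met
11. EPIRB battery test 57 days ago vs limit 60 → met
12. crew injury coverage $500,000 ≥ $450,000 → met
Not met: 3, 9

3, 9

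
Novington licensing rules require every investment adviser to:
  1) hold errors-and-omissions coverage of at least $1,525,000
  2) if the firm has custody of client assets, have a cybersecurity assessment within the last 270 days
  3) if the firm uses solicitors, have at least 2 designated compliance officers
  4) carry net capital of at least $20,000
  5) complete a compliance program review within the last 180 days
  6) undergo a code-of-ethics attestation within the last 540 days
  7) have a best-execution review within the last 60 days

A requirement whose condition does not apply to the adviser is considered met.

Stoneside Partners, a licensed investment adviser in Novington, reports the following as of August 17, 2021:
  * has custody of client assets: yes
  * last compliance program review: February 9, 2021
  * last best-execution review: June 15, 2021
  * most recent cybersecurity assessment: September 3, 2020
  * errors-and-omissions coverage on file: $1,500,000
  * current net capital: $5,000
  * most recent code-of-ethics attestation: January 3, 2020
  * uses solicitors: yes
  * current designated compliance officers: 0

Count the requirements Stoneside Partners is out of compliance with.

1. errors-and-omissions coverage $1,500,000 < $1,525,000 → not met
2. condition 'has custody of client assets' holds; cybersecurity assessment 348 days ago vs limit 270 → not met
3. condition 'uses solicitors' holds; designated compliance officers 0 < 2 → not met
4. net capital $5,000 < $20,000 → not met
5. compliance program review 189 days ago vs limit 180 → not met
6. code-of-ethics attestation 592 days ago vs limit 540 → not met
7. best-execution review 63 days ago vs limit 60 → not met
Not met: 7 of 7

7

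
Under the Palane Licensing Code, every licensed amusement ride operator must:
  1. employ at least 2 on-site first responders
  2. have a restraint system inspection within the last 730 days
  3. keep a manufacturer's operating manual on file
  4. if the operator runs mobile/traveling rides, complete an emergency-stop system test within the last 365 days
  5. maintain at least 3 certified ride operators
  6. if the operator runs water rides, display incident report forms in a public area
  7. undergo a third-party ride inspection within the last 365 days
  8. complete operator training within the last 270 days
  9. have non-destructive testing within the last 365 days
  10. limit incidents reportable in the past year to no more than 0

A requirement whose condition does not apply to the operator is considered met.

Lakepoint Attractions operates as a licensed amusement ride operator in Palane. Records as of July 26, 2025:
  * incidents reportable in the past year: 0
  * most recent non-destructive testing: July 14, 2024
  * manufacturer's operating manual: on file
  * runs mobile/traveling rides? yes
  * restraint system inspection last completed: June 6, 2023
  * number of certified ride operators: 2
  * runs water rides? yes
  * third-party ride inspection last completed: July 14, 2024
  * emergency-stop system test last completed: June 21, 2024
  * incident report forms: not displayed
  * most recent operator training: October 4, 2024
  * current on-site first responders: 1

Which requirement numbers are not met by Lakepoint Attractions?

1, 2, 4, 5, 6, 7, 8, 9

1. on-site first responders 1 < 2 → not met
2. restraint system inspection 781 days ago vs limit 730 → not met
3. manufacturer's operating manual present → met
4. condition 'runs mobile/traveling rides' holds; emergency-stop system test 400 days ago vs limit 365 → not met
5. certified ride operators 2 < 3 → not met
6. condition 'runs water rides' holds; incident report forms absent → not met
7. third-party ride inspection 377 days ago vs limit 365 → not met
8. operator training 295 days ago vs limit 270 → not met
9. non-destructive testing 377 days ago vs limit 365 → not met
10. incidents reportable in the past year 0 ≤ 0 → met
Not met: 1, 2, 4, 5, 6, 7, 8, 9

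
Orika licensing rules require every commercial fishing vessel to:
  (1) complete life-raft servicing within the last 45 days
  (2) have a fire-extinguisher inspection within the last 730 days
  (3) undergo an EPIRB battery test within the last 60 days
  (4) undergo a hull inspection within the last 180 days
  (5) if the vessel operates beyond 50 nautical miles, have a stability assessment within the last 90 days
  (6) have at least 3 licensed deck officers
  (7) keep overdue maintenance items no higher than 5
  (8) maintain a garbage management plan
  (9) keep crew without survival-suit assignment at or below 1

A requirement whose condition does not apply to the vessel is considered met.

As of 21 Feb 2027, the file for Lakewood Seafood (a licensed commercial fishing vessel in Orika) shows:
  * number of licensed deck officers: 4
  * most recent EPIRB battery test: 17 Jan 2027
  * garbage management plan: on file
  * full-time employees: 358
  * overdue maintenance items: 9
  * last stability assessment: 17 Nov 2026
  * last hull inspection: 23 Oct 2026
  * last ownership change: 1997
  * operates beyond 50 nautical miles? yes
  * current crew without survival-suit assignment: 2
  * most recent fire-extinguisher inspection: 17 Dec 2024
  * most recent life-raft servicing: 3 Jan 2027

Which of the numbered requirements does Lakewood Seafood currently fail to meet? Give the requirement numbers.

1. life-raft servicing 49 days ago vs limit 45 → not met
2. fire-extinguisher inspection 796 days ago vs limit 730 → not met
3. EPIRB battery test 35 days ago vs limit 60 → met
4. hull inspection 121 days ago vs limit 180 → met
5. condition 'operates beyond 50 nautical miles' holds; stability assessment 96 days ago vs limit 90 → not met
6. licensed deck officers 4 ≥ 3 → met
7. overdue maintenance items 9 > 5 → not met
8. garbage management plan present → met
9. crew without survival-suit assignment 2 > 1 → not met
Not met: 1, 2, 5, 7, 9

1, 2, 5, 7, 9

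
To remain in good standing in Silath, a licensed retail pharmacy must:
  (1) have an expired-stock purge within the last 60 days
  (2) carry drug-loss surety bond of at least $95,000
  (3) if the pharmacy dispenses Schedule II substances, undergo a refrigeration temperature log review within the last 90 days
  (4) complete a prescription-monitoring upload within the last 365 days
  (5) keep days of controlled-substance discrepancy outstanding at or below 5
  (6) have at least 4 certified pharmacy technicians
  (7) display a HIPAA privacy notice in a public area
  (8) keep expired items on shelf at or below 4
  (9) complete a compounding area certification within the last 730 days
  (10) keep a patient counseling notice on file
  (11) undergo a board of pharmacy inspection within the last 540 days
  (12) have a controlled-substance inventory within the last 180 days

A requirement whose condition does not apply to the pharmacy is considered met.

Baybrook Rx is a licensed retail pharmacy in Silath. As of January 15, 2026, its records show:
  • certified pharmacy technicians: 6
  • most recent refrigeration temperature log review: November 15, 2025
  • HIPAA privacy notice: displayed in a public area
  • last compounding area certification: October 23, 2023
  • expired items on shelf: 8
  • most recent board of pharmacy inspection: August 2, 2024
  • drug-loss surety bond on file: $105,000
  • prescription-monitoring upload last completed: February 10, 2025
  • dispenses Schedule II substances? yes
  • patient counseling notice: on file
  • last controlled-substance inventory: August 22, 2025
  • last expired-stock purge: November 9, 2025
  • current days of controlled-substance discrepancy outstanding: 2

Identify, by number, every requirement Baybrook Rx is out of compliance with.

1. expired-stock purge 67 days ago vs limit 60 → not met
2. drug-loss surety bond $105,000 ≥ $95,000 → met
3. condition 'dispenses Schedule II substances' holds; refrigeration temperature log review 61 days ago vs limit 90 → met
4. prescription-monitoring upload 339 days ago vs limit 365 → met
5. days of controlled-substance discrepancy outstanding 2 ≤ 5 → met
6. certified pharmacy technicians 6 ≥ 4 → met
7. HIPAA privacy notice present → met
8. expired items on shelf 8 > 4 → not met
9. compounding area certification 815 days ago vs limit 730 → not met
10. patient counseling notice present → met
11. board of pharmacy inspection 531 days ago vs limit 540 → met
12. controlled-substance inventory 146 days ago vs limit 180 → met
Not met: 1, 8, 9

1, 8, 9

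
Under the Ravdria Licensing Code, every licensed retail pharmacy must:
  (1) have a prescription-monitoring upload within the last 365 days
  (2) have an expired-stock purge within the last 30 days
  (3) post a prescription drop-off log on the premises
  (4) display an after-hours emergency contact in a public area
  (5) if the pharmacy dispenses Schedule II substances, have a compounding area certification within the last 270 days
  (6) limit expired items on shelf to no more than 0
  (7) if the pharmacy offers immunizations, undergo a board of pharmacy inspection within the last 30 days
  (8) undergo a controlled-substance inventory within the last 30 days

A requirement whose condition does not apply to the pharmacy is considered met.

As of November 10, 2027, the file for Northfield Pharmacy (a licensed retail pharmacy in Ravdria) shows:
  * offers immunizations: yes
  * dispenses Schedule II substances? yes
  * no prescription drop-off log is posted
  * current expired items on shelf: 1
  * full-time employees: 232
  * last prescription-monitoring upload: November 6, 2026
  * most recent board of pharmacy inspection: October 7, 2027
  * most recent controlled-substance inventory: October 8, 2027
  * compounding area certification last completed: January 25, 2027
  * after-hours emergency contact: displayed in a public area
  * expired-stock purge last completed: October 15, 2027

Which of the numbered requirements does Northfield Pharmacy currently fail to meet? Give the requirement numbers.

1. prescription-monitoring upload 369 days ago vs limit 365 → not met
2. expired-stock purge 26 days ago vs limit 30 → met
3. prescription drop-off log absent → not met
4. after-hours emergency contact present → met
5. condition 'dispenses Schedule II substances' holds; compounding area certification 289 days ago vs limit 270 → not met
6. expired items on shelf 1 > 0 → not met
7. condition 'offers immunizations' holds; board of pharmacy inspection 34 days ago vs limit 30 → not met
8. controlled-substance inventory 33 days ago vs limit 30 → not met
Not met: 1, 3, 5, 6, 7, 8

1, 3, 5, 6, 7, 8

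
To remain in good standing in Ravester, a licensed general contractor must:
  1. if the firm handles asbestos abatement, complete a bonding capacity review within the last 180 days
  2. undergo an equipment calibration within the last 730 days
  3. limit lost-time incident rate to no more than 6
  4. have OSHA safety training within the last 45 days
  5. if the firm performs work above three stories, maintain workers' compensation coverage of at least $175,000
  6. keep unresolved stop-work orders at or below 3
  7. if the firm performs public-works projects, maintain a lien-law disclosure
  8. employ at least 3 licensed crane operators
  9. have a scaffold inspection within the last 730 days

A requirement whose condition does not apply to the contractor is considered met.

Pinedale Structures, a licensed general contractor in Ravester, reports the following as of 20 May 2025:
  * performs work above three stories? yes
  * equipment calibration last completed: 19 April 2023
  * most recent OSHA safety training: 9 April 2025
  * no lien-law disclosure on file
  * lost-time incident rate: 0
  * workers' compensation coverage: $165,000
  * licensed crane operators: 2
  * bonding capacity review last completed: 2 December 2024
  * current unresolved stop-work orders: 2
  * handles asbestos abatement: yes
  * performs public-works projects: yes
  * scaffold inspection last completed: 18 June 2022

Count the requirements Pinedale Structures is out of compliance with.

1. condition 'handles asbestos abatement' holds; bonding capacity review 169 days ago vs limit 180 → met
2. equipment calibration 762 days ago vs limit 730 → not met
3. lost-time incident rate 0 ≤ 6 → met
4. OSHA safety training 41 days ago vs limit 45 → met
5. condition 'performs work above three stories' holds; workers' compensation coverage $165,000 < $175,000 → not met
6. unresolved stop-work orders 2 ≤ 3 → met
7. condition 'performs public-works projects' holds; lien-law disclosure absent → not met
8. licensed crane operators 2 < 3 → not met
9. scaffold inspection 1067 days ago vs limit 730 → not met
Not met: 5 of 9

5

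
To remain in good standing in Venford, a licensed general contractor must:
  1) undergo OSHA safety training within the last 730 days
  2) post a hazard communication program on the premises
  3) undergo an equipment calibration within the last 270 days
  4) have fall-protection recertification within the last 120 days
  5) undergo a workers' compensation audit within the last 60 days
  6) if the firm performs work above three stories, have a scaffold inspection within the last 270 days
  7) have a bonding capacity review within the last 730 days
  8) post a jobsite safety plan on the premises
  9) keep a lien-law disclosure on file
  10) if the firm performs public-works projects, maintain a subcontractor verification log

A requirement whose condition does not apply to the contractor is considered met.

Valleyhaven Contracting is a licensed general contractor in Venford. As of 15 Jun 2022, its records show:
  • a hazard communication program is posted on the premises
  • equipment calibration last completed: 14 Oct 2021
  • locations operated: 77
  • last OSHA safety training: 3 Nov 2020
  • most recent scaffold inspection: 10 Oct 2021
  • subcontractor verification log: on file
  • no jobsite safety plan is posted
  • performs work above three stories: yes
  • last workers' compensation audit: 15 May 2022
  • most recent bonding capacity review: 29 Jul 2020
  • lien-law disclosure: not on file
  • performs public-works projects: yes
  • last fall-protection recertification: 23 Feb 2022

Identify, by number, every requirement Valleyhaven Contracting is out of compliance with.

8, 9

1. OSHA safety training 589 days ago vs limit 730 → met
2. hazard communication program present → met
3. equipment calibration 244 days ago vs limit 270 → met
4. fall-protection recertification 112 days ago vs limit 120 → met
5. workers' compensation audit 31 days ago vs limit 60 → met
6. condition 'performs work above three stories' holds; scaffold inspection 248 days ago vs limit 270 → met
7. bonding capacity review 686 days ago vs limit 730 → met
8. jobsite safety plan absent → not met
9. lien-law disclosure absent → not met
10. condition 'performs public-works projects' holds; subcontractor verification log present → met
Not met: 8, 9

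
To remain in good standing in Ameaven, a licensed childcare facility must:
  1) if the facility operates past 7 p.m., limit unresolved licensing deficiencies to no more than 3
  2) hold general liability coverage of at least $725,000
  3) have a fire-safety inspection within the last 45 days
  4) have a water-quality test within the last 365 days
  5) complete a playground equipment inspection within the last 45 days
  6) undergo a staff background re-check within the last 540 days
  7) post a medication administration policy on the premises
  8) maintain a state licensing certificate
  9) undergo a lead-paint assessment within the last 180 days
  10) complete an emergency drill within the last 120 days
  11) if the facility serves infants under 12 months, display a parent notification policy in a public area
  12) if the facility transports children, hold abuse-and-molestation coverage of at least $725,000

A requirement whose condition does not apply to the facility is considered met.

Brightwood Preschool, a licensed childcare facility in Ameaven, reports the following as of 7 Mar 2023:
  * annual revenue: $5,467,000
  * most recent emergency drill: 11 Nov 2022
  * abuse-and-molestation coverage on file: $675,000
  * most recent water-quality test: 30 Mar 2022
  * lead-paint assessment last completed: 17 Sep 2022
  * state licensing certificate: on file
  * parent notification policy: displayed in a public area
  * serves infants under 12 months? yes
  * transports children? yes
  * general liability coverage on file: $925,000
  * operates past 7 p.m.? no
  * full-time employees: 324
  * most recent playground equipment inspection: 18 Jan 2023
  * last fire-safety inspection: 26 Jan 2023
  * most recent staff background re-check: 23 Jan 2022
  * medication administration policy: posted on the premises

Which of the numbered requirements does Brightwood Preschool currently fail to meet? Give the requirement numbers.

1. condition 'operates past 7 p.m.' does not hold → requirement n/a → met
2. general liability coverage $925,000 ≥ $725,000 → met
3. fire-safety inspection 40 days ago vs limit 45 → met
4. water-quality test 342 days ago vs limit 365 → met
5. playground equipment inspection 48 days ago vs limit 45 → not met
6. staff background re-check 408 days ago vs limit 540 → met
7. medication administration policy present → met
8. state licensing certificate present → met
9. lead-paint assessment 171 days ago vs limit 180 → met
10. emergency drill 116 days ago vs limit 120 → met
11. condition 'serves infants under 12 months' holds; parent notification policy present → met
12. condition 'transports children' holds; abuse-and-molestation coverage $675,000 < $725,000 → not met
Not met: 5, 12

5, 12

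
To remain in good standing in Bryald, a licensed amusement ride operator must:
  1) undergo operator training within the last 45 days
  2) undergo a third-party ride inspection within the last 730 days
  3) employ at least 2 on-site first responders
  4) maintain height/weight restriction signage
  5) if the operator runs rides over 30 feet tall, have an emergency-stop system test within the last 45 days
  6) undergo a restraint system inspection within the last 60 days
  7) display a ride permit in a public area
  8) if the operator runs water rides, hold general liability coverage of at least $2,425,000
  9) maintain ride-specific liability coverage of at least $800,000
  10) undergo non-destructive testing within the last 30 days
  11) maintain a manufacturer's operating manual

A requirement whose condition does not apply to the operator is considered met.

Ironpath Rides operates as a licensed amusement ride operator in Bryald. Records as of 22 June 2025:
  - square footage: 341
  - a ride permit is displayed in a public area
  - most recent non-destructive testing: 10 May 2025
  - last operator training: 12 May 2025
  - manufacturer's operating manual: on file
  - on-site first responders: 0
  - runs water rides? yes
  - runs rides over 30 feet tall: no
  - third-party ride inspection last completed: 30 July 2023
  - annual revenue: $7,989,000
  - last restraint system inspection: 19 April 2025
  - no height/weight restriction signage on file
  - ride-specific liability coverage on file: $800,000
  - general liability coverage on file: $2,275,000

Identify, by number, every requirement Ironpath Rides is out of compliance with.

1. operator training 41 days ago vs limit 45 → met
2. third-party ride inspection 693 days ago vs limit 730 → met
3. on-site first responders 0 < 2 → not met
4. height/weight restriction signage absent → not met
5. condition 'runs rides over 30 feet tall' does not hold → requirement n/a → met
6. restraint system inspection 64 days ago vs limit 60 → not met
7. ride permit present → met
8. condition 'runs water rides' holds; general liability coverage $2,275,000 < $2,425,000 → not met
9. ride-specific liability coverage $800,000 ≥ $800,000 → met
10. non-destructive testing 43 days ago vs limit 30 → not met
11. manufacturer's operating manual present → met
Not met: 3, 4, 6, 8, 10

3, 4, 6, 8, 10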